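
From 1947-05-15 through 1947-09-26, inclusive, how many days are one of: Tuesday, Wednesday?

1947-05-15 is a Thursday.
That's 135 days from start to end, counting both.
135 = 7 × 19 + 2, so there are 19 full weeks plus 2 extra days.
Each full week contributes 2 days from the set (Tue, Wed): 19 × 2 = 38.
The 2 extra days are Thursday, Friday — none qualify.
Total: 38 + 0 = 38.

38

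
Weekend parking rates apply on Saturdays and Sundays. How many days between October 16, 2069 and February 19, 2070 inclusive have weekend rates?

October 16, 2069 is a Wednesday.
From October 16, 2069 to February 19, 2070 is 127 days inclusive.
127 = 7 × 18 + 1, so there are 18 full weeks plus 1 extra day.
Each full week contributes 2 weekend days (Sat, Sun): 18 × 2 = 36.
The 1 extra day is Wed — none qualify.
Total: 36 + 0 = 36.

36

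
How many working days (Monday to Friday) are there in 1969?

Jan 1, 1969 is a Wednesday.
The range spans 365 days (inclusive of both endpoints).
365 = 7 × 52 + 1, so there are 52 full weeks plus 1 extra day.
Each full week contributes 5 weekdays (Mon–Fri): 52 × 5 = 260.
The 1 extra day is Wednesday — 1 of them qualifies.
Total: 260 + 1 = 261.

261 weekdays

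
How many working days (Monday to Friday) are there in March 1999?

23

1 March 1999 is a Monday.
From 1 March 1999 to 31 March 1999 is 31 days inclusive.
31 = 7 × 4 + 3, so there are 4 full weeks plus 3 extra days.
Each full week contributes 5 weekdays (Mon–Fri): 4 × 5 = 20.
The 3 extra days are Monday, Tuesday, Wednesday — 3 of them qualify.
Total: 20 + 3 = 23.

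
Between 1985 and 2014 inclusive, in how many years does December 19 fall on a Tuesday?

4

Day of week of December 19 in each year:
1985: Thu, 1986: Fri, 1987: Sat, 1988: Mon, 1989: Tue ✓, 1990: Wed, 1991: Thu, 1992: Sat, 1993: Sun, 1994: Mon, 1995: Tue ✓, 1996: Thu, 1997: Fri, 1998: Sat, 1999: Sun, 2000: Tue ✓, 2001: Wed, 2002: Thu, 2003: Fri, 2004: Sun, 2005: Mon, 2006: Tue ✓, 2007: Wed, 2008: Fri, 2009: Sat, 2010: Sun, 2011: Mon, 2012: Wed, 2013: Thu, 2014: Fri
Tuesdays: 1989, 1995, 2000, 2006.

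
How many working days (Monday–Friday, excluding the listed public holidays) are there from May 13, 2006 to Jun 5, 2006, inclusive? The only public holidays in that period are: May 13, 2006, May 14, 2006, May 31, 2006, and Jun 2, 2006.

May 13, 2006 is a Saturday.
That's 24 days from start to end, counting both.
24 = 7 × 3 + 3, so there are 3 full weeks plus 3 extra days.
Each full week contributes 5 weekdays (Mon–Fri): 3 × 5 = 15.
The 3 extra days are Sat, Sun, Mon — 1 of them qualifies.
Total: 15 + 1 = 16.
Holidays: May 13, 2006 (Sat); May 14, 2006 (Sun); May 31, 2006 (Wed); Jun 2, 2006 (Fri).
2 of the 4 holidays fall on weekdays; the rest are weekends and were already excluded.
Business days: 16 − 2 = 14.

14 working days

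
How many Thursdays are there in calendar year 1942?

53

1 January 1942 is a Thursday.
That's 365 days from start to end, counting both.
365 = 7 × 52 + 1, so there are 52 full weeks plus 1 extra day.
Each full week contributes one Thursday: 52 so far.
The 1 extra day is Thursday — 1 of them qualifies.
Total: 52 + 1 = 53.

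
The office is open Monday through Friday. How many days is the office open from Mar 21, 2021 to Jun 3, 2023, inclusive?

575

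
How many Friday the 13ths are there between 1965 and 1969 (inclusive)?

Friday-the-13ths by year:
1965: Aug
1966: May
1967: Jan, Oct
1968: Sep, Dec
1969: Jun

7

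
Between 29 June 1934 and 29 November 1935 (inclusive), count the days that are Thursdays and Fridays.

29 June 1934 is a Friday.
The range spans 519 days (inclusive of both endpoints).
519 = 7 × 74 + 1, so there are 74 full weeks plus 1 extra day.
Each full week contributes 2 days from the set (Thu, Fri): 74 × 2 = 148.
The 1 extra day is Fri — 1 of them qualifies.
Total: 148 + 1 = 149.

149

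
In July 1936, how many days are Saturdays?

4

1 July 1936 is a Wednesday.
That's 31 days from start to end, counting both.
31 = 7 × 4 + 3, so there are 4 full weeks plus 3 extra days.
Each full week contributes one Saturday: 4 so far.
The 3 extra days are Wed, Thu, Fri — none qualify.
Total: 4 + 0 = 4.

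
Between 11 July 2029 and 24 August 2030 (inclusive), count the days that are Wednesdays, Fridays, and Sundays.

11 July 2029 is a Wednesday.
From 11 July 2029 to 24 August 2030 is 410 days inclusive.
410 = 7 × 58 + 4, so there are 58 full weeks plus 4 extra days.
Each full week contributes 3 days from the set (Wed, Fri, Sun): 58 × 3 = 174.
The 4 extra days are Wed, Thu, Fri, Sat — 2 of them qualify.
Total: 174 + 2 = 176.

176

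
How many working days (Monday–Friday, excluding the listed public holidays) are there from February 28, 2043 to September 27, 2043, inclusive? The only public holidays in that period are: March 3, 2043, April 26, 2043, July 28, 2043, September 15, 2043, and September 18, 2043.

146 working days

February 28, 2043 is a Saturday.
From February 28, 2043 to September 27, 2043 is 212 days inclusive.
212 = 7 × 30 + 2, so there are 30 full weeks plus 2 extra days.
Each full week contributes 5 weekdays (Mon–Fri): 30 × 5 = 150.
The 2 extra days are Sat, Sun — none qualify.
Total: 150 + 0 = 150.
Holidays: March 3, 2043 (Tue); April 26, 2043 (Sun); July 28, 2043 (Tue); September 15, 2043 (Tue); September 18, 2043 (Fri).
4 of the 5 holidays fall on weekdays; the rest are weekends and were already excluded.
Business days: 150 − 4 = 146.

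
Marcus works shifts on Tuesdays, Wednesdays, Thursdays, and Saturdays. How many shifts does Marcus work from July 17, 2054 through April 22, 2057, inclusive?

577

July 17, 2054 is a Friday.
That's 1011 days from start to end, counting both.
1011 = 7 × 144 + 3, so there are 144 full weeks plus 3 extra days.
Each full week contributes 4 days from the set (Tue, Wed, Thu, Sat): 144 × 4 = 576.
The 3 extra days are Friday, Saturday, Sunday — 1 of them qualifies.
Total: 576 + 1 = 577.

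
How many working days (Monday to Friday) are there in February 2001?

20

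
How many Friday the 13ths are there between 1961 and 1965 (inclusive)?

Friday-the-13ths by year:
1961: Jan, Oct
1962: Apr, Jul
1963: Sep, Dec
1964: Mar, Nov
1965: Aug

9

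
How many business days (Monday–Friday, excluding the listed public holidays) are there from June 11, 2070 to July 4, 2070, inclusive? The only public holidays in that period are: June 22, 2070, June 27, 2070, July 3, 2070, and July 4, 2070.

15

June 11, 2070 is a Wednesday.
From June 11, 2070 to July 4, 2070 is 24 days inclusive.
24 = 7 × 3 + 3, so there are 3 full weeks plus 3 extra days.
Each full week contributes 5 weekdays (Mon–Fri): 3 × 5 = 15.
The 3 extra days are Wednesday, Thursday, Friday — 3 of them qualify.
Total: 15 + 3 = 18.
Holidays: June 22, 2070 (Sun); June 27, 2070 (Fri); July 3, 2070 (Thu); July 4, 2070 (Fri).
3 of the 4 holidays fall on weekdays; the rest are weekends and were already excluded.
Business days: 18 − 3 = 15.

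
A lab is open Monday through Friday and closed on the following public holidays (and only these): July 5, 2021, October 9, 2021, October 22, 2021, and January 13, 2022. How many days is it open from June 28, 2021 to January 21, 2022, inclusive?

June 28, 2021 is a Monday.
From June 28, 2021 to January 21, 2022 is 208 days inclusive.
208 = 7 × 29 + 5, so there are 29 full weeks plus 5 extra days.
Each full week contributes 5 weekdays (Mon–Fri): 29 × 5 = 145.
The 5 extra days are Monday, Tuesday, Wednesday, Thursday, Friday — 5 of them qualify.
Total: 145 + 5 = 150.
Holidays: July 5, 2021 (Mon); October 9, 2021 (Sat); October 22, 2021 (Fri); January 13, 2022 (Thu).
3 of the 4 holidays fall on weekdays; the rest are weekends and were already excluded.
Business days: 150 − 3 = 147.

147 working days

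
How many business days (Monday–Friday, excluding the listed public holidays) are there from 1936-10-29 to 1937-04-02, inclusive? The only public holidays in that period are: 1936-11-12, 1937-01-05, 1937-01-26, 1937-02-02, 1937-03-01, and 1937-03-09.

106

1936-10-29 is a Thursday.
From 1936-10-29 to 1937-04-02 is 156 days inclusive.
156 = 7 × 22 + 2, so there are 22 full weeks plus 2 extra days.
Each full week contributes 5 weekdays (Mon–Fri): 22 × 5 = 110.
The 2 extra days are Thu, Fri — 2 of them qualify.
Total: 110 + 2 = 112.
Holidays: 1936-11-12 (Thu); 1937-01-05 (Tue); 1937-01-26 (Tue); 1937-02-02 (Tue); 1937-03-01 (Mon); 1937-03-09 (Tue).
All 6 holidays fall on weekdays, so subtract 6.
Business days: 112 − 6 = 106.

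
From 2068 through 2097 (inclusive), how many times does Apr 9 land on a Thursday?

Day of week of April 9 in each year:
2068: Mon, 2069: Tue, 2070: Wed, 2071: Thu ✓, 2072: Sat, 2073: Sun, 2074: Mon, 2075: Tue, 2076: Thu ✓, 2077: Fri, 2078: Sat, 2079: Sun, 2080: Tue, 2081: Wed, 2082: Thu ✓, 2083: Fri, 2084: Sun, 2085: Mon, 2086: Tue, 2087: Wed, 2088: Fri, 2089: Sat, 2090: Sun, 2091: Mon, 2092: Wed, 2093: Thu ✓, 2094: Fri, 2095: Sat, 2096: Mon, 2097: Tue
Thursdays: 2071, 2076, 2082, 2093.

4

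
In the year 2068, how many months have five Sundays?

A month has five Sundays exactly when Sunday falls within its first (length − 28) days.
Jan: 31 days, starts Sun → 5 of Sun, Mon, Tue ✓
Feb: 29 days, starts Wed → 5 of Wed
Mar: 31 days, starts Thu → 5 of Thu, Fri, Sat
Apr: 30 days, starts Sun → 5 of Sun, Mon ✓
May: 31 days, starts Tue → 5 of Tue, Wed, Thu
Jun: 30 days, starts Fri → 5 of Fri, Sat
Jul: 31 days, starts Sun → 5 of Sun, Mon, Tue ✓
Aug: 31 days, starts Wed → 5 of Wed, Thu, Fri
Sep: 30 days, starts Sat → 5 of Sat, Sun ✓
Oct: 31 days, starts Mon → 5 of Mon, Tue, Wed
Nov: 30 days, starts Thu → 5 of Thu, Fri
Dec: 31 days, starts Sat → 5 of Sat, Sun, Mon ✓
Months with five Sundays: Jan, Apr, Jul, Sep, Dec.

5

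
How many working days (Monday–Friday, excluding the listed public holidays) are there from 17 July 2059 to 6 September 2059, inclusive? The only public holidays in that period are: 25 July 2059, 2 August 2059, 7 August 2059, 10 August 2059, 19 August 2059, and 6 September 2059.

17 July 2059 is a Thursday.
The range spans 52 days (inclusive of both endpoints).
52 = 7 × 7 + 3, so there are 7 full weeks plus 3 extra days.
Each full week contributes 5 weekdays (Mon–Fri): 7 × 5 = 35.
The 3 extra days are Thu, Fri, Sat — 2 of them qualify.
Total: 35 + 2 = 37.
Holidays: 25 July 2059 (Fri); 2 August 2059 (Sat); 7 August 2059 (Thu); 10 August 2059 (Sun); 19 August 2059 (Tue); 6 September 2059 (Sat).
3 of the 6 holidays fall on weekdays; the rest are weekends and were already excluded.
Business days: 37 − 3 = 34.

34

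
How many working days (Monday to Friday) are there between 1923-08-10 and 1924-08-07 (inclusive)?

260

1923-08-10 is a Friday.
The range spans 364 days (inclusive of both endpoints).
364 = 7 × 52, so the span is exactly 52 full weeks.
Each full week contributes 5 weekdays (Mon–Fri): 52 × 5 = 260.
Total: 260.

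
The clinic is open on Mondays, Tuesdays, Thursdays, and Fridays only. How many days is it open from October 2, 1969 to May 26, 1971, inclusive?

October 2, 1969 is a Thursday.
That's 602 days from start to end, counting both.
602 = 7 × 86, so the span is exactly 86 full weeks.
Each full week contributes 4 days from the set (Mon, Tue, Thu, Fri): 86 × 4 = 344.

344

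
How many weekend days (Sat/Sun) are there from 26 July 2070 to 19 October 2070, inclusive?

26 July 2070 is a Saturday.
From 26 July 2070 to 19 October 2070 is 86 days inclusive.
86 = 7 × 12 + 2, so there are 12 full weeks plus 2 extra days.
Each full week contributes 2 weekend days (Sat, Sun): 12 × 2 = 24.
The 2 extra days are Sat, Sun — 2 of them qualify.
Total: 24 + 2 = 26.

26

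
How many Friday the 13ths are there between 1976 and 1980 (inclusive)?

8

Friday-the-13ths by year:
1976: Feb, Aug
1977: May
1978: Jan, Oct
1979: Apr, Jul
1980: Jun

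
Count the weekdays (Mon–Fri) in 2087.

Jan 1, 2087 is a Wednesday.
From Jan 1, 2087 to Dec 31, 2087 is 365 days inclusive.
365 = 7 × 52 + 1, so there are 52 full weeks plus 1 extra day.
Each full week contributes 5 weekdays (Mon–Fri): 52 × 5 = 260.
The 1 extra day is Wednesday — 1 of them qualifies.
Total: 260 + 1 = 261.

261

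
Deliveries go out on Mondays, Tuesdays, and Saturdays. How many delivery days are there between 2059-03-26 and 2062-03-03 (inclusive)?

459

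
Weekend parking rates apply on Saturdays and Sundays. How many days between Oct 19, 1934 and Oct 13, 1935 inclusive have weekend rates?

104

Oct 19, 1934 is a Friday.
From Oct 19, 1934 to Oct 13, 1935 is 360 days inclusive.
360 = 7 × 51 + 3, so there are 51 full weeks plus 3 extra days.
Each full week contributes 2 weekend days (Sat, Sun): 51 × 2 = 102.
The 3 extra days are Fri, Sat, Sun — 2 of them qualify.
Total: 102 + 2 = 104.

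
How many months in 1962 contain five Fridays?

4

A month has five Fridays exactly when Friday falls within its first (length − 28) days.
Jan: 31 days, starts Mon → 5 of Mon, Tue, Wed
Feb: 28 days, starts Thu → 5 of (none)
Mar: 31 days, starts Thu → 5 of Thu, Fri, Sat ✓
Apr: 30 days, starts Sun → 5 of Sun, Mon
May: 31 days, starts Tue → 5 of Tue, Wed, Thu
Jun: 30 days, starts Fri → 5 of Fri, Sat ✓
Jul: 31 days, starts Sun → 5 of Sun, Mon, Tue
Aug: 31 days, starts Wed → 5 of Wed, Thu, Fri ✓
Sep: 30 days, starts Sat → 5 of Sat, Sun
Oct: 31 days, starts Mon → 5 of Mon, Tue, Wed
Nov: 30 days, starts Thu → 5 of Thu, Fri ✓
Dec: 31 days, starts Sat → 5 of Sat, Sun, Mon
Months with five Fridays: Mar, Jun, Aug, Nov.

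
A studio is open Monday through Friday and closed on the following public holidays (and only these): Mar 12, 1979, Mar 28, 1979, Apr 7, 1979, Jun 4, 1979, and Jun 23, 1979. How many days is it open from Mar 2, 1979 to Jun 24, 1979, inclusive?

78 working days

Mar 2, 1979 is a Friday.
From Mar 2, 1979 to Jun 24, 1979 is 115 days inclusive.
115 = 7 × 16 + 3, so there are 16 full weeks plus 3 extra days.
Each full week contributes 5 weekdays (Mon–Fri): 16 × 5 = 80.
The 3 extra days are Friday, Saturday, Sunday — 1 of them qualifies.
Total: 80 + 1 = 81.
Holidays: Mar 12, 1979 (Mon); Mar 28, 1979 (Wed); Apr 7, 1979 (Sat); Jun 4, 1979 (Mon); Jun 23, 1979 (Sat).
3 of the 5 holidays fall on weekdays; the rest are weekends and were already excluded.
Business days: 81 − 3 = 78.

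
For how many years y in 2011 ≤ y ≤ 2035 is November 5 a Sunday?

Day of week of November 5 in each year:
2011: Sat, 2012: Mon, 2013: Tue, 2014: Wed, 2015: Thu, 2016: Sat, 2017: Sun ✓, 2018: Mon, 2019: Tue, 2020: Thu, 2021: Fri, 2022: Sat, 2023: Sun ✓, 2024: Tue, 2025: Wed, 2026: Thu, 2027: Fri, 2028: Sun ✓, 2029: Mon, 2030: Tue, 2031: Wed, 2032: Fri, 2033: Sat, 2034: Sun ✓, 2035: Mon
Sundays: 2017, 2023, 2028, 2034.

4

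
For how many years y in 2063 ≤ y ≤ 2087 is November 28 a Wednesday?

Day of week of November 28 in each year:
2063: Wed ✓, 2064: Fri, 2065: Sat, 2066: Sun, 2067: Mon, 2068: Wed ✓, 2069: Thu, 2070: Fri, 2071: Sat, 2072: Mon, 2073: Tue, 2074: Wed ✓, 2075: Thu, 2076: Sat, 2077: Sun, 2078: Mon, 2079: Tue, 2080: Thu, 2081: Fri, 2082: Sat, 2083: Sun, 2084: Tue, 2085: Wed ✓, 2086: Thu, 2087: Fri
Wednesdays: 2063, 2068, 2074, 2085.

4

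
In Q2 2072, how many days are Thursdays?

13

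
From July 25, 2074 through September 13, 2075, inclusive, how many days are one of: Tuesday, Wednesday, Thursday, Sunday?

July 25, 2074 is a Wednesday.
From July 25, 2074 to September 13, 2075 is 416 days inclusive.
416 = 7 × 59 + 3, so there are 59 full weeks plus 3 extra days.
Each full week contributes 4 days from the set (Tue, Wed, Thu, Sun): 59 × 4 = 236.
The 3 extra days are Wednesday, Thursday, Friday — 2 of them qualify.
Total: 236 + 2 = 238.

238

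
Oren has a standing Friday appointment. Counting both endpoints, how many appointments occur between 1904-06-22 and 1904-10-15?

17 Fridays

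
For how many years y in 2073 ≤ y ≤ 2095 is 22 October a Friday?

Day of week of October 22 in each year:
2073: Sun, 2074: Mon, 2075: Tue, 2076: Thu, 2077: Fri ✓, 2078: Sat, 2079: Sun, 2080: Tue, 2081: Wed, 2082: Thu, 2083: Fri ✓, 2084: Sun, 2085: Mon, 2086: Tue, 2087: Wed, 2088: Fri ✓, 2089: Sat, 2090: Sun, 2091: Mon, 2092: Wed, 2093: Thu, 2094: Fri ✓, 2095: Sat
Fridays: 2077, 2083, 2088, 2094.

4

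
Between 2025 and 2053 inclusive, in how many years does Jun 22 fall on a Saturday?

4

Day of week of June 22 in each year:
2025: Sun, 2026: Mon, 2027: Tue, 2028: Thu, 2029: Fri, 2030: Sat ✓, 2031: Sun, 2032: Tue, 2033: Wed, 2034: Thu, 2035: Fri, 2036: Sun, 2037: Mon, 2038: Tue, 2039: Wed, 2040: Fri, 2041: Sat ✓, 2042: Sun, 2043: Mon, 2044: Wed, 2045: Thu, 2046: Fri, 2047: Sat ✓, 2048: Mon, 2049: Tue, 2050: Wed, 2051: Thu, 2052: Sat ✓, 2053: Sun
Saturdays: 2030, 2041, 2047, 2052.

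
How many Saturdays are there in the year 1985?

1985-01-01 is a Tuesday.
That's 365 days from start to end, counting both.
365 = 7 × 52 + 1, so there are 52 full weeks plus 1 extra day.
Each full week contributes one Saturday: 52 so far.
The 1 extra day is Tue — none qualify.
Total: 52 + 0 = 52.

52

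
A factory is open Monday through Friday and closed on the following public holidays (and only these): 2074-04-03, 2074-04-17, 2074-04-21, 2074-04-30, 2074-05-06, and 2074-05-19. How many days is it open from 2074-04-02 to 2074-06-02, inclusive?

42

2074-04-02 is a Monday.
The range spans 62 days (inclusive of both endpoints).
62 = 7 × 8 + 6, so there are 8 full weeks plus 6 extra days.
Each full week contributes 5 weekdays (Mon–Fri): 8 × 5 = 40.
The 6 extra days are Mon, Tue, Wed, Thu, Fri, Sat — 5 of them qualify.
Total: 40 + 5 = 45.
Holidays: 2074-04-03 (Tue); 2074-04-17 (Tue); 2074-04-21 (Sat); 2074-04-30 (Mon); 2074-05-06 (Sun); 2074-05-19 (Sat).
3 of the 6 holidays fall on weekdays; the rest are weekends and were already excluded.
Business days: 45 − 3 = 42.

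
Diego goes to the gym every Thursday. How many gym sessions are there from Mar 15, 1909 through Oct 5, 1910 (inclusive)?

81

Mar 15, 1909 is a Monday.
The range spans 570 days (inclusive of both endpoints).
570 = 7 × 81 + 3, so there are 81 full weeks plus 3 extra days.
Each full week contributes one Thursday: 81 so far.
The 3 extra days are Mon, Tue, Wed — none qualify.
Total: 81 + 0 = 81.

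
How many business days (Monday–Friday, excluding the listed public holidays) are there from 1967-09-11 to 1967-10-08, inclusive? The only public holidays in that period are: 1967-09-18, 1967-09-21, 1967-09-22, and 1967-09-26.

16

1967-09-11 is a Monday.
From 1967-09-11 to 1967-10-08 is 28 days inclusive.
28 = 7 × 4, so the span is exactly 4 full weeks.
Each full week contributes 5 weekdays (Mon–Fri): 4 × 5 = 20.
Total: 20.
Holidays: 1967-09-18 (Mon); 1967-09-21 (Thu); 1967-09-22 (Fri); 1967-09-26 (Tue).
All 4 holidays fall on weekdays, so subtract 4.
Business days: 20 − 4 = 16.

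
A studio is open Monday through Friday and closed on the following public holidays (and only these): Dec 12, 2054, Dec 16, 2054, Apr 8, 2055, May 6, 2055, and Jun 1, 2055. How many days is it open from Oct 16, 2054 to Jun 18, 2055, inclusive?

Oct 16, 2054 is a Friday.
The range spans 246 days (inclusive of both endpoints).
246 = 7 × 35 + 1, so there are 35 full weeks plus 1 extra day.
Each full week contributes 5 weekdays (Mon–Fri): 35 × 5 = 175.
The 1 extra day is Friday — 1 of them qualifies.
Total: 175 + 1 = 176.
Holidays: Dec 12, 2054 (Sat); Dec 16, 2054 (Wed); Apr 8, 2055 (Thu); May 6, 2055 (Thu); Jun 1, 2055 (Tue).
4 of the 5 holidays fall on weekdays; the rest are weekends and were already excluded.
Business days: 176 − 4 = 172.

172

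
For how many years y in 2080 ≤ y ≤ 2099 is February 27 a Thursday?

3

Day of week of February 27 in each year:
2080: Tue, 2081: Thu ✓, 2082: Fri, 2083: Sat, 2084: Sun, 2085: Tue, 2086: Wed, 2087: Thu ✓, 2088: Fri, 2089: Sun, 2090: Mon, 2091: Tue, 2092: Wed, 2093: Fri, 2094: Sat, 2095: Sun, 2096: Mon, 2097: Wed, 2098: Thu ✓, 2099: Fri
Thursdays: 2081, 2087, 2098.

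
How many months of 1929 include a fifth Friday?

A month has five Fridays exactly when Friday falls within its first (length − 28) days.
Jan: 31 days, starts Tue → 5 of Tue, Wed, Thu
Feb: 28 days, starts Fri → 5 of (none)
Mar: 31 days, starts Fri → 5 of Fri, Sat, Sun ✓
Apr: 30 days, starts Mon → 5 of Mon, Tue
May: 31 days, starts Wed → 5 of Wed, Thu, Fri ✓
Jun: 30 days, starts Sat → 5 of Sat, Sun
Jul: 31 days, starts Mon → 5 of Mon, Tue, Wed
Aug: 31 days, starts Thu → 5 of Thu, Fri, Sat ✓
Sep: 30 days, starts Sun → 5 of Sun, Mon
Oct: 31 days, starts Tue → 5 of Tue, Wed, Thu
Nov: 30 days, starts Fri → 5 of Fri, Sat ✓
Dec: 31 days, starts Sun → 5 of Sun, Mon, Tue
Months with five Fridays: Mar, May, Aug, Nov.

4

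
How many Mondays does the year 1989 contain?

52

January 1, 1989 is a Sunday.
The range spans 365 days (inclusive of both endpoints).
365 = 7 × 52 + 1, so there are 52 full weeks plus 1 extra day.
Each full week contributes one Monday: 52 so far.
The 1 extra day is Sunday — none qualify.
Total: 52 + 0 = 52.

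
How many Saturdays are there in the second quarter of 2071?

Apr 1, 2071 is a Wednesday.
From Apr 1, 2071 to Jun 30, 2071 is 91 days inclusive.
91 = 7 × 13, so the span is exactly 13 full weeks.
Each full week contributes one Saturday: 13 so far.

13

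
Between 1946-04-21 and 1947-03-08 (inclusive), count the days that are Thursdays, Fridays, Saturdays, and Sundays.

184

1946-04-21 is a Sunday.
That's 322 days from start to end, counting both.
322 = 7 × 46, so the span is exactly 46 full weeks.
Each full week contributes 4 days from the set (Thu, Fri, Sat, Sun): 46 × 4 = 184.
Total: 184.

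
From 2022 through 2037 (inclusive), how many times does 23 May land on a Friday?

3

Day of week of May 23 in each year:
2022: Mon, 2023: Tue, 2024: Thu, 2025: Fri ✓, 2026: Sat, 2027: Sun, 2028: Tue, 2029: Wed, 2030: Thu, 2031: Fri ✓, 2032: Sun, 2033: Mon, 2034: Tue, 2035: Wed, 2036: Fri ✓, 2037: Sat
Fridays: 2025, 2031, 2036.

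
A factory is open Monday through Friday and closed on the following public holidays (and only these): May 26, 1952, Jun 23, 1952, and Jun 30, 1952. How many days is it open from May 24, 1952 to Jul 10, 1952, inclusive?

May 24, 1952 is a Saturday.
From May 24, 1952 to Jul 10, 1952 is 48 days inclusive.
48 = 7 × 6 + 6, so there are 6 full weeks plus 6 extra days.
Each full week contributes 5 weekdays (Mon–Fri): 6 × 5 = 30.
The 6 extra days are Saturday, Sunday, Monday, Tuesday, Wednesday, Thursday — 4 of them qualify.
Total: 30 + 4 = 34.
Holidays: May 26, 1952 (Mon); Jun 23, 1952 (Mon); Jun 30, 1952 (Mon).
All 3 holidays fall on weekdays, so subtract 3.
Business days: 34 − 3 = 31.

31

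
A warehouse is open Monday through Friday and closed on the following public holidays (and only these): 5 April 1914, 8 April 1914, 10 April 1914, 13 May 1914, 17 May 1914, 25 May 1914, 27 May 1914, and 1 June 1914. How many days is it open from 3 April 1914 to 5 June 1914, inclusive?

40 business days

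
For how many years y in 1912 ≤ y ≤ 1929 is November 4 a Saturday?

Day of week of November 4 in each year:
1912: Mon, 1913: Tue, 1914: Wed, 1915: Thu, 1916: Sat ✓, 1917: Sun, 1918: Mon, 1919: Tue, 1920: Thu, 1921: Fri, 1922: Sat ✓, 1923: Sun, 1924: Tue, 1925: Wed, 1926: Thu, 1927: Fri, 1928: Sun, 1929: Mon
Saturdays: 1916, 1922.

2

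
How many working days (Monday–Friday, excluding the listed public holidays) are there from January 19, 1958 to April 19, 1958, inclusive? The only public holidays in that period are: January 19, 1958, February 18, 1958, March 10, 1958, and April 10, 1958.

62 working days

January 19, 1958 is a Sunday.
That's 91 days from start to end, counting both.
91 = 7 × 13, so the span is exactly 13 full weeks.
Each full week contributes 5 weekdays (Mon–Fri): 13 × 5 = 65.
Total: 65.
Holidays: January 19, 1958 (Sun); February 18, 1958 (Tue); March 10, 1958 (Mon); April 10, 1958 (Thu).
3 of the 4 holidays fall on weekdays; the rest are weekends and were already excluded.
Business days: 65 − 3 = 62.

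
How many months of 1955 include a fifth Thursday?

A month has five Thursdays exactly when Thursday falls within its first (length − 28) days.
Jan: 31 days, starts Sat → 5 of Sat, Sun, Mon
Feb: 28 days, starts Tue → 5 of (none)
Mar: 31 days, starts Tue → 5 of Tue, Wed, Thu ✓
Apr: 30 days, starts Fri → 5 of Fri, Sat
May: 31 days, starts Sun → 5 of Sun, Mon, Tue
Jun: 30 days, starts Wed → 5 of Wed, Thu ✓
Jul: 31 days, starts Fri → 5 of Fri, Sat, Sun
Aug: 31 days, starts Mon → 5 of Mon, Tue, Wed
Sep: 30 days, starts Thu → 5 of Thu, Fri ✓
Oct: 31 days, starts Sat → 5 of Sat, Sun, Mon
Nov: 30 days, starts Tue → 5 of Tue, Wed
Dec: 31 days, starts Thu → 5 of Thu, Fri, Sat ✓
Months with five Thursdays: Mar, Jun, Sep, Dec.

4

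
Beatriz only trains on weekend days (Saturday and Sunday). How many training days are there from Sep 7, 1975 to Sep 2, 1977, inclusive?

207

Sep 7, 1975 is a Sunday.
From Sep 7, 1975 to Sep 2, 1977 is 727 days inclusive.
727 = 7 × 103 + 6, so there are 103 full weeks plus 6 extra days.
Each full week contributes 2 weekend days (Sat, Sun): 103 × 2 = 206.
The 6 extra days are Sun, Mon, Tue, Wed, Thu, Fri — 1 of them qualifies.
Total: 206 + 1 = 207.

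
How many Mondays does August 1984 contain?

4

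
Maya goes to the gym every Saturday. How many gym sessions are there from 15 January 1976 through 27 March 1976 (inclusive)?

11

15 January 1976 is a Thursday.
That's 73 days from start to end, counting both.
73 = 7 × 10 + 3, so there are 10 full weeks plus 3 extra days.
Each full week contributes one Saturday: 10 so far.
The 3 extra days are Thu, Fri, Sat — 1 of them qualifies.
Total: 10 + 1 = 11.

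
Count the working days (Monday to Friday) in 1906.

January 1, 1906 is a Monday.
From January 1, 1906 to December 31, 1906 is 365 days inclusive.
365 = 7 × 52 + 1, so there are 52 full weeks plus 1 extra day.
Each full week contributes 5 weekdays (Mon–Fri): 52 × 5 = 260.
The 1 extra day is Mon — 1 of them qualifies.
Total: 260 + 1 = 261.

261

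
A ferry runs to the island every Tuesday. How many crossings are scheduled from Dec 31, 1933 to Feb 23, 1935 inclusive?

60

Dec 31, 1933 is a Sunday.
The range spans 420 days (inclusive of both endpoints).
420 = 7 × 60, so the span is exactly 60 full weeks.
Each full week contributes one Tuesday: 60 so far.
Total: 60.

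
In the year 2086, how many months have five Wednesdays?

A month has five Wednesdays exactly when Wednesday falls within its first (length − 28) days.
Jan: 31 days, starts Tue → 5 of Tue, Wed, Thu ✓
Feb: 28 days, starts Fri → 5 of (none)
Mar: 31 days, starts Fri → 5 of Fri, Sat, Sun
Apr: 30 days, starts Mon → 5 of Mon, Tue
May: 31 days, starts Wed → 5 of Wed, Thu, Fri ✓
Jun: 30 days, starts Sat → 5 of Sat, Sun
Jul: 31 days, starts Mon → 5 of Mon, Tue, Wed ✓
Aug: 31 days, starts Thu → 5 of Thu, Fri, Sat
Sep: 30 days, starts Sun → 5 of Sun, Mon
Oct: 31 days, starts Tue → 5 of Tue, Wed, Thu ✓
Nov: 30 days, starts Fri → 5 of Fri, Sat
Dec: 31 days, starts Sun → 5 of Sun, Mon, Tue
Months with five Wednesdays: Jan, May, Jul, Oct.

4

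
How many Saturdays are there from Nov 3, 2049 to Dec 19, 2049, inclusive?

7

Nov 3, 2049 is a Wednesday.
The range spans 47 days (inclusive of both endpoints).
47 = 7 × 6 + 5, so there are 6 full weeks plus 5 extra days.
Each full week contributes one Saturday: 6 so far.
The 5 extra days are Wed, Thu, Fri, Sat, Sun — 1 of them qualifies.
Total: 6 + 1 = 7.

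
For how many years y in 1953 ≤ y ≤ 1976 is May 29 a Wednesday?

4

Day of week of May 29 in each year:
1953: Fri, 1954: Sat, 1955: Sun, 1956: Tue, 1957: Wed ✓, 1958: Thu, 1959: Fri, 1960: Sun, 1961: Mon, 1962: Tue, 1963: Wed ✓, 1964: Fri, 1965: Sat, 1966: Sun, 1967: Mon, 1968: Wed ✓, 1969: Thu, 1970: Fri, 1971: Sat, 1972: Mon, 1973: Tue, 1974: Wed ✓, 1975: Thu, 1976: Sat
Wednesdays: 1957, 1963, 1968, 1974.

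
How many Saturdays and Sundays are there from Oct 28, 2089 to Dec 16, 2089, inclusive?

Oct 28, 2089 is a Friday.
That's 50 days from start to end, counting both.
50 = 7 × 7 + 1, so there are 7 full weeks plus 1 extra day.
Each full week contributes 2 weekend days (Sat, Sun): 7 × 2 = 14.
The 1 extra day is Fri — none qualify.
Total: 14 + 0 = 14.

14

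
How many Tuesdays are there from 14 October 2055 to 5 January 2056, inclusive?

12

14 October 2055 is a Thursday.
From 14 October 2055 to 5 January 2056 is 84 days inclusive.
84 = 7 × 12, so the span is exactly 12 full weeks.
Each full week contributes one Tuesday: 12 so far.
Total: 12.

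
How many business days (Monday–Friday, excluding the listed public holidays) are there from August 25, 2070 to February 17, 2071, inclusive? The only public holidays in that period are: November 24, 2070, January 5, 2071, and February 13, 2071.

124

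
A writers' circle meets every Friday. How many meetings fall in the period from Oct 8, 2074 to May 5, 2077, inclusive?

Oct 8, 2074 is a Monday.
The range spans 941 days (inclusive of both endpoints).
941 = 7 × 134 + 3, so there are 134 full weeks plus 3 extra days.
Each full week contributes one Friday: 134 so far.
The 3 extra days are Mon, Tue, Wed — none qualify.
Total: 134 + 0 = 134.

134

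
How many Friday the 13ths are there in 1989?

The 13th falls on a Friday when the month's 13th has weekday Fri.
Jan 13 is Fri ✓; Feb 13 is Mon; Mar 13 is Mon; Apr 13 is Thu; May 13 is Sat; Jun 13 is Tue; Jul 13 is Thu; Aug 13 is Sun; Sep 13 is Wed; Oct 13 is Fri ✓; Nov 13 is Mon; Dec 13 is Wed.
Friday the 13ths: Jan, Oct.

2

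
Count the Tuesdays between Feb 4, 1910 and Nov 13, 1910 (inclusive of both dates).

Feb 4, 1910 is a Friday.
From Feb 4, 1910 to Nov 13, 1910 is 283 days inclusive.
283 = 7 × 40 + 3, so there are 40 full weeks plus 3 extra days.
Each full week contributes one Tuesday: 40 so far.
The 3 extra days are Friday, Saturday, Sunday — none qualify.
Total: 40 + 0 = 40.

40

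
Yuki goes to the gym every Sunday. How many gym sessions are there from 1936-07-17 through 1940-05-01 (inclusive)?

198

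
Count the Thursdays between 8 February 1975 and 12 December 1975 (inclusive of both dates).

8 February 1975 is a Saturday.
The range spans 308 days (inclusive of both endpoints).
308 = 7 × 44, so the span is exactly 44 full weeks.
Each full week contributes one Thursday: 44 so far.
Total: 44.

44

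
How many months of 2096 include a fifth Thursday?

4

A month has five Thursdays exactly when Thursday falls within its first (length − 28) days.
Jan: 31 days, starts Sun → 5 of Sun, Mon, Tue
Feb: 29 days, starts Wed → 5 of Wed
Mar: 31 days, starts Thu → 5 of Thu, Fri, Sat ✓
Apr: 30 days, starts Sun → 5 of Sun, Mon
May: 31 days, starts Tue → 5 of Tue, Wed, Thu ✓
Jun: 30 days, starts Fri → 5 of Fri, Sat
Jul: 31 days, starts Sun → 5 of Sun, Mon, Tue
Aug: 31 days, starts Wed → 5 of Wed, Thu, Fri ✓
Sep: 30 days, starts Sat → 5 of Sat, Sun
Oct: 31 days, starts Mon → 5 of Mon, Tue, Wed
Nov: 30 days, starts Thu → 5 of Thu, Fri ✓
Dec: 31 days, starts Sat → 5 of Sat, Sun, Mon
Months with five Thursdays: Mar, May, Aug, Nov.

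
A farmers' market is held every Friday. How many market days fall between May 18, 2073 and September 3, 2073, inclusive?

May 18, 2073 is a Thursday.
The range spans 109 days (inclusive of both endpoints).
109 = 7 × 15 + 4, so there are 15 full weeks plus 4 extra days.
Each full week contributes one Friday: 15 so far.
The 4 extra days are Thursday, Friday, Saturday, Sunday — 1 of them qualifies.
Total: 15 + 1 = 16.

16 Fridays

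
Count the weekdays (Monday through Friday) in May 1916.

May 1, 1916 is a Monday.
That's 31 days from start to end, counting both.
31 = 7 × 4 + 3, so there are 4 full weeks plus 3 extra days.
Each full week contributes 5 weekdays (Mon–Fri): 4 × 5 = 20.
The 3 extra days are Monday, Tuesday, Wednesday — 3 of them qualify.
Total: 20 + 3 = 23.

23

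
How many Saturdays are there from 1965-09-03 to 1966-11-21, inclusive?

1965-09-03 is a Friday.
From 1965-09-03 to 1966-11-21 is 445 days inclusive.
445 = 7 × 63 + 4, so there are 63 full weeks plus 4 extra days.
Each full week contributes one Saturday: 63 so far.
The 4 extra days are Friday, Saturday, Sunday, Monday — 1 of them qualifies.
Total: 63 + 1 = 64.

64 Saturdays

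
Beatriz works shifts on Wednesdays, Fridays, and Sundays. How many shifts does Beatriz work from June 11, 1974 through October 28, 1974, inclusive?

June 11, 1974 is a Tuesday.
The range spans 140 days (inclusive of both endpoints).
140 = 7 × 20, so the span is exactly 20 full weeks.
Each full week contributes 3 days from the set (Wed, Fri, Sun): 20 × 3 = 60.

60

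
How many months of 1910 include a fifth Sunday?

A month has five Sundays exactly when Sunday falls within its first (length − 28) days.
Jan: 31 days, starts Sat → 5 of Sat, Sun, Mon ✓
Feb: 28 days, starts Tue → 5 of (none)
Mar: 31 days, starts Tue → 5 of Tue, Wed, Thu
Apr: 30 days, starts Fri → 5 of Fri, Sat
May: 31 days, starts Sun → 5 of Sun, Mon, Tue ✓
Jun: 30 days, starts Wed → 5 of Wed, Thu
Jul: 31 days, starts Fri → 5 of Fri, Sat, Sun ✓
Aug: 31 days, starts Mon → 5 of Mon, Tue, Wed
Sep: 30 days, starts Thu → 5 of Thu, Fri
Oct: 31 days, starts Sat → 5 of Sat, Sun, Mon ✓
Nov: 30 days, starts Tue → 5 of Tue, Wed
Dec: 31 days, starts Thu → 5 of Thu, Fri, Sat
Months with five Sundays: Jan, May, Jul, Oct.

4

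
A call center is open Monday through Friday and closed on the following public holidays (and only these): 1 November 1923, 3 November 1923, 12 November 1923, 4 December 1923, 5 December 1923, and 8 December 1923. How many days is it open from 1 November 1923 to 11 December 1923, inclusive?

1 November 1923 is a Thursday.
That's 41 days from start to end, counting both.
41 = 7 × 5 + 6, so there are 5 full weeks plus 6 extra days.
Each full week contributes 5 weekdays (Mon–Fri): 5 × 5 = 25.
The 6 extra days are Thu, Fri, Sat, Sun, Mon, Tue — 4 of them qualify.
Total: 25 + 4 = 29.
Holidays: 1 November 1923 (Thu); 3 November 1923 (Sat); 12 November 1923 (Mon); 4 December 1923 (Tue); 5 December 1923 (Wed); 8 December 1923 (Sat).
4 of the 6 holidays fall on weekdays; the rest are weekends and were already excluded.
Business days: 29 − 4 = 25.

25 working days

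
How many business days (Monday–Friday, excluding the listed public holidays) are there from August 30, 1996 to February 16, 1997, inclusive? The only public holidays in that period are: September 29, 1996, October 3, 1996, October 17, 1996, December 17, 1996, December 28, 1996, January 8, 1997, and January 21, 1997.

August 30, 1996 is a Friday.
From August 30, 1996 to February 16, 1997 is 171 days inclusive.
171 = 7 × 24 + 3, so there are 24 full weeks plus 3 extra days.
Each full week contributes 5 weekdays (Mon–Fri): 24 × 5 = 120.
The 3 extra days are Fri, Sat, Sun — 1 of them qualifies.
Total: 120 + 1 = 121.
Holidays: September 29, 1996 (Sun); October 3, 1996 (Thu); October 17, 1996 (Thu); December 17, 1996 (Tue); December 28, 1996 (Sat); January 8, 1997 (Wed); January 21, 1997 (Tue).
5 of the 7 holidays fall on weekdays; the rest are weekends and were already excluded.
Business days: 121 − 5 = 116.

116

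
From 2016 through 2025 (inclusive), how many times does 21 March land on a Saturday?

Day of week of March 21 in each year:
2016: Mon, 2017: Tue, 2018: Wed, 2019: Thu, 2020: Sat ✓, 2021: Sun, 2022: Mon, 2023: Tue, 2024: Thu, 2025: Fri
Saturdays: 2020.

1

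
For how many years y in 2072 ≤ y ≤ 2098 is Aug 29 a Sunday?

4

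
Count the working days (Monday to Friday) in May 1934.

23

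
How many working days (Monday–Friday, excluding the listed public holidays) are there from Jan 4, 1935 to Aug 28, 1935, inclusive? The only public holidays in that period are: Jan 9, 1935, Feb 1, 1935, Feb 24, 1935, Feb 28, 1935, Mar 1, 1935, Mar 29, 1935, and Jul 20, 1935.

164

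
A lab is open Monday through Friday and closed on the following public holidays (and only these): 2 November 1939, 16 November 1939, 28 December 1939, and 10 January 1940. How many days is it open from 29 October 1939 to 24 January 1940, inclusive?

59 working days

29 October 1939 is a Sunday.
The range spans 88 days (inclusive of both endpoints).
88 = 7 × 12 + 4, so there are 12 full weeks plus 4 extra days.
Each full week contributes 5 weekdays (Mon–Fri): 12 × 5 = 60.
The 4 extra days are Sun, Mon, Tue, Wed — 3 of them qualify.
Total: 60 + 3 = 63.
Holidays: 2 November 1939 (Thu); 16 November 1939 (Thu); 28 December 1939 (Thu); 10 January 1940 (Wed).
All 4 holidays fall on weekdays, so subtract 4.
Business days: 63 − 4 = 59.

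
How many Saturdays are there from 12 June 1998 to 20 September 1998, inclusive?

12 June 1998 is a Friday.
The range spans 101 days (inclusive of both endpoints).
101 = 7 × 14 + 3, so there are 14 full weeks plus 3 extra days.
Each full week contributes one Saturday: 14 so far.
The 3 extra days are Friday, Saturday, Sunday — 1 of them qualifies.
Total: 14 + 1 = 15.

15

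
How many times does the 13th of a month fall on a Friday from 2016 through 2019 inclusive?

7

Friday-the-13ths by year:
2016: May
2017: Jan, Oct
2018: Apr, Jul
2019: Sep, Dec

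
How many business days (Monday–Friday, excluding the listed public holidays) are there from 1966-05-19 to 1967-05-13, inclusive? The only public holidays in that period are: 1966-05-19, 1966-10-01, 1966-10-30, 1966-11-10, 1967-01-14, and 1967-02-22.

254 business days

1966-05-19 is a Thursday.
From 1966-05-19 to 1967-05-13 is 360 days inclusive.
360 = 7 × 51 + 3, so there are 51 full weeks plus 3 extra days.
Each full week contributes 5 weekdays (Mon–Fri): 51 × 5 = 255.
The 3 extra days are Thursday, Friday, Saturday — 2 of them qualify.
Total: 255 + 2 = 257.
Holidays: 1966-05-19 (Thu); 1966-10-01 (Sat); 1966-10-30 (Sun); 1966-11-10 (Thu); 1967-01-14 (Sat); 1967-02-22 (Wed).
3 of the 6 holidays fall on weekdays; the rest are weekends and were already excluded.
Business days: 257 − 3 = 254.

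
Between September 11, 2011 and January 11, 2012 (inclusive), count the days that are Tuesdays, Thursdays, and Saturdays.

52

September 11, 2011 is a Sunday.
The range spans 123 days (inclusive of both endpoints).
123 = 7 × 17 + 4, so there are 17 full weeks plus 4 extra days.
Each full week contributes 3 days from the set (Tue, Thu, Sat): 17 × 3 = 51.
The 4 extra days are Sun, Mon, Tue, Wed — 1 of them qualifies.
Total: 51 + 1 = 52.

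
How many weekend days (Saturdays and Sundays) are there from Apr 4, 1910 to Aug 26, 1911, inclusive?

145

Apr 4, 1910 is a Monday.
The range spans 510 days (inclusive of both endpoints).
510 = 7 × 72 + 6, so there are 72 full weeks plus 6 extra days.
Each full week contributes 2 weekend days (Sat, Sun): 72 × 2 = 144.
The 6 extra days are Monday, Tuesday, Wednesday, Thursday, Friday, Saturday — 1 of them qualifies.
Total: 144 + 1 = 145.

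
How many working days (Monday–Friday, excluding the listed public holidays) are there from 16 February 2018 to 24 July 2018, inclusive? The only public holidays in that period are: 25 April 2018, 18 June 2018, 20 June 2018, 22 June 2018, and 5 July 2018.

16 February 2018 is a Friday.
That's 159 days from start to end, counting both.
159 = 7 × 22 + 5, so there are 22 full weeks plus 5 extra days.
Each full week contributes 5 weekdays (Mon–Fri): 22 × 5 = 110.
The 5 extra days are Friday, Saturday, Sunday, Monday, Tuesday — 3 of them qualify.
Total: 110 + 3 = 113.
Holidays: 25 April 2018 (Wed); 18 June 2018 (Mon); 20 June 2018 (Wed); 22 June 2018 (Fri); 5 July 2018 (Thu).
All 5 holidays fall on weekdays, so subtract 5.
Business days: 113 − 5 = 108.

108 working days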